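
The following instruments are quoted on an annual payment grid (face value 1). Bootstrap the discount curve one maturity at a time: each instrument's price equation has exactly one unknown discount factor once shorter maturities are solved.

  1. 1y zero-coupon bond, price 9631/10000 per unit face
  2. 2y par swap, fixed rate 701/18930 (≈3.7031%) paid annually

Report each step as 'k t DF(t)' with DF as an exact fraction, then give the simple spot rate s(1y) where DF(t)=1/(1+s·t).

step 1 [1y] zero: DF = P = 9631/10000 ≈ 0.963100
step 2 [2y] swap r/1=701/18930: DF=(1 − 701/18930·(0.963100))/(1+701/18930) = 9299/10000 ≈ 0.929900

1 1 9631/10000
2 2 9299/10000
s(1y) = (1/(9631/10000) − 1)/(1) = 369/9631 ≈ 3.8314%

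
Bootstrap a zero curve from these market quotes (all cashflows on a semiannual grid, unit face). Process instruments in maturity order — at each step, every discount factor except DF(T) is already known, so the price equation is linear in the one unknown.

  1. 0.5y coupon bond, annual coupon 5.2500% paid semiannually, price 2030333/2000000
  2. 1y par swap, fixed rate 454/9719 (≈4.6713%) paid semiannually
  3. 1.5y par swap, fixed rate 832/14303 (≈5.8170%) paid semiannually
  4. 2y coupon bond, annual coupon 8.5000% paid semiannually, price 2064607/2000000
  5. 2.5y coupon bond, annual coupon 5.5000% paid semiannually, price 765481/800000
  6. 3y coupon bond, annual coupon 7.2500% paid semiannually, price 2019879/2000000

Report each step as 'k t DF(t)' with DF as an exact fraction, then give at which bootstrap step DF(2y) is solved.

step 1 [0.5y] bond c/2=21/800: DF=(2030333/2000000 − 21/800·(0))/(1+21/800) = 2473/2500 ≈ 0.989200
step 2 [1y] swap r/2=227/9719: DF=(1 − 227/9719·(0.989200))/(1+227/9719) = 4773/5000 ≈ 0.954600
step 3 [1.5y] swap r/2=416/14303: DF=(1 − 416/14303·(0.989200+0.954600))/(1+416/14303) = 573/625 ≈ 0.916800
step 4 [2y] bond c/2=17/400: DF=(2064607/2000000 − 17/400·(0.989200+0.954600+0.916800))/(1+17/400) = 546/625 ≈ 0.873600
step 5 [2.5y] bond c/2=11/400: DF=(765481/800000 − 11/400·(0.989200+0.954600+0.916800+0.873600))/(1+11/400) = 8313/10000 ≈ 0.831300
step 6 [3y] bond c/2=29/800: DF=(2019879/2000000 − 29/800·(0.989200+0.954600+0.916800+0.873600+0.831300))/(1+29/800) = 8149/10000 ≈ 0.814900

1 1/2 2473/2500
2 1 4773/5000
3 3/2 573/625
4 2 546/625
5 5/2 8313/10000
6 3 8149/10000
DF(2y) is solved at step 4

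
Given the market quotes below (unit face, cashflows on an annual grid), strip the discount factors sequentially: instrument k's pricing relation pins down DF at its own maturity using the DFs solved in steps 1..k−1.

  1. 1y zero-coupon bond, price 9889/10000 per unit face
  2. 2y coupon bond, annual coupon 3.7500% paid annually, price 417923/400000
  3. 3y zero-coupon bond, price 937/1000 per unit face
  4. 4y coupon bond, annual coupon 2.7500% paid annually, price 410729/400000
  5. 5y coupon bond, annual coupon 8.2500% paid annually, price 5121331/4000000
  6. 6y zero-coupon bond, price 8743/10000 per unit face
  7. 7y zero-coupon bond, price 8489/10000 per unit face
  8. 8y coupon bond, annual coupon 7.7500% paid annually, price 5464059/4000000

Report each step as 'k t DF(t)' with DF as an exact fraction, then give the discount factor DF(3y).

1 1 9889/10000
2 2 9713/10000
3 3 937/1000
4 4 4609/5000
5 5 8917/10000
6 6 8743/10000
7 7 8489/10000
8 8 161/200
DF(3y) = 937/1000 ≈ 0.937000

step 1 [1y] zero: DF = P = 9889/10000 ≈ 0.988900
step 2 [2y] bond c/1=3/80: DF=(417923/400000 − 3/80·(0.988900))/(1+3/80) = 9713/10000 ≈ 0.971300
step 3 [3y] zero: DF = P = 937/1000 ≈ 0.937000
step 4 [4y] bond c/1=11/400: DF=(410729/400000 − 11/400·(0.988900+0.971300+0.937000))/(1+11/400) = 4609/5000 ≈ 0.921800
step 5 [5y] bond c/1=33/400: DF=(5121331/4000000 − 33/400·(0.988900+0.971300+0.937000+0.921800))/(1+33/400) = 8917/10000 ≈ 0.891700
step 6 [6y] zero: DF = P = 8743/10000 ≈ 0.874300
step 7 [7y] zero: DF = P = 8489/10000 ≈ 0.848900
step 8 [8y] bond c/1=31/400: DF=(5464059/4000000 − 31/400·(0.988900+0.971300+0.937000+0.921800+0.891700+0.874300+0.848900))/(1+31/400) = 161/200 ≈ 0.805000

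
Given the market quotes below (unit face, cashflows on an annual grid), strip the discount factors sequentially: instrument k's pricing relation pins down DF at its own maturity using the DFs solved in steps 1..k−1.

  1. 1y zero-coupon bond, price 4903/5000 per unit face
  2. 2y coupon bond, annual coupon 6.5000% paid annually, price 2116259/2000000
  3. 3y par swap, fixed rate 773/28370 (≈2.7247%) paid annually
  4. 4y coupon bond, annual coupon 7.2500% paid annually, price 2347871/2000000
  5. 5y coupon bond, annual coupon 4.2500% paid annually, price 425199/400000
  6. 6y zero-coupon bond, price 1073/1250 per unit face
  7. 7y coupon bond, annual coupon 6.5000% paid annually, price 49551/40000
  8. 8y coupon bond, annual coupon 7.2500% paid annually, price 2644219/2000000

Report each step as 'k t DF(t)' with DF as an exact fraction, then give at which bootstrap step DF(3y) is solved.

1 1 4903/5000
2 2 9337/10000
3 3 9227/10000
4 4 2257/2500
5 5 542/625
6 6 1073/1250
7 7 1037/1250
8 8 1009/1250
DF(3y) is solved at step 3

step 1 [1y] zero: DF = P = 4903/5000 ≈ 0.980600
step 2 [2y] bond c/1=13/200: DF=(2116259/2000000 − 13/200·(0.980600))/(1+13/200) = 9337/10000 ≈ 0.933700
step 3 [3y] swap r/1=773/28370: DF=(1 − 773/28370·(0.980600+0.933700))/(1+773/28370) = 9227/10000 ≈ 0.922700
step 4 [4y] bond c/1=29/400: DF=(2347871/2000000 − 29/400·(0.980600+0.933700+0.922700))/(1+29/400) = 2257/2500 ≈ 0.902800
step 5 [5y] bond c/1=17/400: DF=(425199/400000 − 17/400·(0.980600+0.933700+0.922700+0.902800))/(1+17/400) = 542/625 ≈ 0.867200
step 6 [6y] zero: DF = P = 1073/1250 ≈ 0.858400
step 7 [7y] bond c/1=13/200: DF=(49551/40000 − 13/200·(0.980600+0.933700+0.922700+0.902800+0.867200+0.858400))/(1+13/200) = 1037/1250 ≈ 0.829600
step 8 [8y] bond c/1=29/400: DF=(2644219/2000000 − 29/400·(0.980600+0.933700+0.922700+0.902800+0.867200+0.858400+0.829600))/(1+29/400) = 1009/1250 ≈ 0.807200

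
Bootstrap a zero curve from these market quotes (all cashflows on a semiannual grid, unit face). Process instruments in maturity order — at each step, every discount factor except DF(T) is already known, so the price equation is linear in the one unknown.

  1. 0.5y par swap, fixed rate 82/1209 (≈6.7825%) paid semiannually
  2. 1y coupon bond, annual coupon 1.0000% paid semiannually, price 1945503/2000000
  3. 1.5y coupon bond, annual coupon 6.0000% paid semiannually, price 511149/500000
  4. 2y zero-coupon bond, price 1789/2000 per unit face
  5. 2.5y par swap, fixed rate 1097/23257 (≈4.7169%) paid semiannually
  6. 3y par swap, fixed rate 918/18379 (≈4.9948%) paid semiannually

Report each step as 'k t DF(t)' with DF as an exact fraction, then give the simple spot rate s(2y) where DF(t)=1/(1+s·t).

1 1/2 1209/1250
2 1 9631/10000
3 3/2 9363/10000
4 2 1789/2000
5 5/2 8903/10000
6 3 8623/10000
s(2y) = (1/(1789/2000) − 1)/(2) = 211/3578 ≈ 5.8971%

step 1 [0.5y] swap r/2=41/1209: DF=(1 − 41/1209·(0))/(1+41/1209) = 1209/1250 ≈ 0.967200
step 2 [1y] bond c/2=1/200: DF=(1945503/2000000 − 1/200·(0.967200))/(1+1/200) = 9631/10000 ≈ 0.963100
step 3 [1.5y] bond c/2=3/100: DF=(511149/500000 − 3/100·(0.967200+0.963100))/(1+3/100) = 9363/10000 ≈ 0.936300
step 4 [2y] zero: DF = P = 1789/2000 ≈ 0.894500
step 5 [2.5y] swap r/2=1097/46514: DF=(1 − 1097/46514·(0.967200+0.963100+0.936300+0.894500))/(1+1097/46514) = 8903/10000 ≈ 0.890300
step 6 [3y] swap r/2=459/18379: DF=(1 − 459/18379·(0.967200+0.963100+0.936300+0.894500+0.890300))/(1+459/18379) = 8623/10000 ≈ 0.862300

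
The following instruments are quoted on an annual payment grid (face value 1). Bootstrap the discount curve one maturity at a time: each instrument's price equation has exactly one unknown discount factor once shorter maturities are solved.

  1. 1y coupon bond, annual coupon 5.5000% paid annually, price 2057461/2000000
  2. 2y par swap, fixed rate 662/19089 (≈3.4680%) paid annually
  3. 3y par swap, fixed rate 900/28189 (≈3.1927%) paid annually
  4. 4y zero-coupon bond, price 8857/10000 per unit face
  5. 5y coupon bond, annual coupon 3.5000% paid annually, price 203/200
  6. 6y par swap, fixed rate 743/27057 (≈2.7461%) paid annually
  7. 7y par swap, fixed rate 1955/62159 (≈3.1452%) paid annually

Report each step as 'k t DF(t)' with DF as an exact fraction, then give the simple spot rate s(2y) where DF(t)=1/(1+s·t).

1 1 9751/10000
2 2 4669/5000
3 3 91/100
4 4 8857/10000
5 5 4277/5000
6 6 4257/5000
7 7 1609/2000
s(2y) = (1/(4669/5000) − 1)/(2) = 331/9338 ≈ 3.5447%

step 1 [1y] bond c/1=11/200: DF=(2057461/2000000 − 11/200·(0))/(1+11/200) = 9751/10000 ≈ 0.975100
step 2 [2y] swap r/1=662/19089: DF=(1 − 662/19089·(0.975100))/(1+662/19089) = 4669/5000 ≈ 0.933800
step 3 [3y] swap r/1=900/28189: DF=(1 − 900/28189·(0.975100+0.933800))/(1+900/28189) = 91/100 ≈ 0.910000
step 4 [4y] zero: DF = P = 8857/10000 ≈ 0.885700
step 5 [5y] bond c/1=7/200: DF=(203/200 − 7/200·(0.975100+0.933800+0.910000+0.885700))/(1+7/200) = 4277/5000 ≈ 0.855400
step 6 [6y] swap r/1=743/27057: DF=(1 − 743/27057·(0.975100+0.933800+0.910000+0.885700+0.855400))/(1+743/27057) = 4257/5000 ≈ 0.851400
step 7 [7y] swap r/1=1955/62159: DF=(1 − 1955/62159·(0.975100+0.933800+0.910000+0.885700+0.855400+0.851400))/(1+1955/62159) = 1609/2000 ≈ 0.804500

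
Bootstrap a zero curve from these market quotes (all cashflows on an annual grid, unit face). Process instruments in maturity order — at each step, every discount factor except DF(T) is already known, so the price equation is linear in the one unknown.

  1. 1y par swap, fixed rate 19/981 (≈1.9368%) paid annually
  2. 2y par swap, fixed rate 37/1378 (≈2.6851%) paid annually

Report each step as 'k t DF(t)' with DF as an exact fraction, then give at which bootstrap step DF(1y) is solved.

1 1 981/1000
2 2 4741/5000
DF(1y) is solved at step 1

step 1 [1y] swap r/1=19/981: DF=(1 − 19/981·(0))/(1+19/981) = 981/1000 ≈ 0.981000
step 2 [2y] swap r/1=37/1378: DF=(1 − 37/1378·(0.981000))/(1+37/1378) = 4741/5000 ≈ 0.948200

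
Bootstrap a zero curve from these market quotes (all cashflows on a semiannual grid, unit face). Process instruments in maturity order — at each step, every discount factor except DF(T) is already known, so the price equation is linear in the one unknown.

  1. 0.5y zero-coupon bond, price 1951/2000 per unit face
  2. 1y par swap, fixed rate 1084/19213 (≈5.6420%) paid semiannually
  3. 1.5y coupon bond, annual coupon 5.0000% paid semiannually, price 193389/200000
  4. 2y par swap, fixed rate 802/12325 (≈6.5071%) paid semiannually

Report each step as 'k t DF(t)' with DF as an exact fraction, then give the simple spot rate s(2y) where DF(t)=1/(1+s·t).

1 1/2 1951/2000
2 1 4729/5000
3 3/2 1793/2000
4 2 8797/10000
s(2y) = (1/(8797/10000) − 1)/(2) = 1203/17594 ≈ 6.8376%

step 1 [0.5y] zero: DF = P = 1951/2000 ≈ 0.975500
step 2 [1y] swap r/2=542/19213: DF=(1 − 542/19213·(0.975500))/(1+542/19213) = 4729/5000 ≈ 0.945800
step 3 [1.5y] bond c/2=1/40: DF=(193389/200000 − 1/40·(0.975500+0.945800))/(1+1/40) = 1793/2000 ≈ 0.896500
step 4 [2y] swap r/2=401/12325: DF=(1 − 401/12325·(0.975500+0.945800+0.896500))/(1+401/12325) = 8797/10000 ≈ 0.879700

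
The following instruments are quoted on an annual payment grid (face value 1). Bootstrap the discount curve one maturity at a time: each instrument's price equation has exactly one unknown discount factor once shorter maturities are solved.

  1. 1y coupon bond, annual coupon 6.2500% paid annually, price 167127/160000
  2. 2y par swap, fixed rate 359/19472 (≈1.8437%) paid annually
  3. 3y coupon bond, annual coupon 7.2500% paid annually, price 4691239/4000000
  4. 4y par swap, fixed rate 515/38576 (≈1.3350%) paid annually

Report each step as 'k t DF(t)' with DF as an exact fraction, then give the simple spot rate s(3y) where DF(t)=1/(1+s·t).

1 1 9831/10000
2 2 9641/10000
3 3 9619/10000
4 4 1897/2000
s(3y) = (1/(9619/10000) − 1)/(3) = 127/9619 ≈ 1.3203%

step 1 [1y] bond c/1=1/16: DF=(167127/160000 − 1/16·(0))/(1+1/16) = 9831/10000 ≈ 0.983100
step 2 [2y] swap r/1=359/19472: DF=(1 − 359/19472·(0.983100))/(1+359/19472) = 9641/10000 ≈ 0.964100
step 3 [3y] bond c/1=29/400: DF=(4691239/4000000 − 29/400·(0.983100+0.964100))/(1+29/400) = 9619/10000 ≈ 0.961900
step 4 [4y] swap r/1=515/38576: DF=(1 − 515/38576·(0.983100+0.964100+0.961900))/(1+515/38576) = 1897/2000 ≈ 0.948500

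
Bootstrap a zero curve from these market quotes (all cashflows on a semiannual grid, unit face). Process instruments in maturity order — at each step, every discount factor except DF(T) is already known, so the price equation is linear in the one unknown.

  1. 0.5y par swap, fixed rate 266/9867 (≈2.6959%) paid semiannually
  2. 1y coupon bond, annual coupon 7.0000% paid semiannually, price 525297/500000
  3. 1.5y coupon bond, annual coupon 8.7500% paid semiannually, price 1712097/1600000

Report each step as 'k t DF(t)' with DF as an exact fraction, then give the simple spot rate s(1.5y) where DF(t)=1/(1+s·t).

1 1/2 9867/10000
2 1 9817/10000
3 3/2 9427/10000
s(1.5y) = (1/(9427/10000) − 1)/(3/2) = 382/9427 ≈ 4.0522%

step 1 [0.5y] swap r/2=133/9867: DF=(1 − 133/9867·(0))/(1+133/9867) = 9867/10000 ≈ 0.986700
step 2 [1y] bond c/2=7/200: DF=(525297/500000 − 7/200·(0.986700))/(1+7/200) = 9817/10000 ≈ 0.981700
step 3 [1.5y] bond c/2=7/160: DF=(1712097/1600000 − 7/160·(0.986700+0.981700))/(1+7/160) = 9427/10000 ≈ 0.942700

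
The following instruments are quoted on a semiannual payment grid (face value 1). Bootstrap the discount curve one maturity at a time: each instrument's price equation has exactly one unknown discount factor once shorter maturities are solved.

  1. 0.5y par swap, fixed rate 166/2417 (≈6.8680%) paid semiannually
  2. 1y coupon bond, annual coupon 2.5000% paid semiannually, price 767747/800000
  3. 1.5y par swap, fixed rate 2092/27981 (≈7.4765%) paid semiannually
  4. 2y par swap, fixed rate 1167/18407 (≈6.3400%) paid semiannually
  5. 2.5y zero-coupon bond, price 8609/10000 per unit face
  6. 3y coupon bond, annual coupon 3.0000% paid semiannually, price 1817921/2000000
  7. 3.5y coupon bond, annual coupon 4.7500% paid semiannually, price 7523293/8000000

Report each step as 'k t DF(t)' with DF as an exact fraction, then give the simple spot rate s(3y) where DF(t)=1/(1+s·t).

1 1/2 2417/2500
2 1 9359/10000
3 3/2 4477/5000
4 2 8833/10000
5 5/2 8609/10000
6 3 2071/2500
7 7/2 397/500
s(3y) = (1/(2071/2500) − 1)/(3) = 143/2071 ≈ 6.9049%

step 1 [0.5y] swap r/2=83/2417: DF=(1 − 83/2417·(0))/(1+83/2417) = 2417/2500 ≈ 0.966800
step 2 [1y] bond c/2=1/80: DF=(767747/800000 − 1/80·(0.966800))/(1+1/80) = 9359/10000 ≈ 0.935900
step 3 [1.5y] swap r/2=1046/27981: DF=(1 − 1046/27981·(0.966800+0.935900))/(1+1046/27981) = 4477/5000 ≈ 0.895400
step 4 [2y] swap r/2=1167/36814: DF=(1 − 1167/36814·(0.966800+0.935900+0.895400))/(1+1167/36814) = 8833/10000 ≈ 0.883300
step 5 [2.5y] zero: DF = P = 8609/10000 ≈ 0.860900
step 6 [3y] bond c/2=3/200: DF=(1817921/2000000 − 3/200·(0.966800+0.935900+0.895400+0.883300+0.860900))/(1+3/200) = 2071/2500 ≈ 0.828400
step 7 [3.5y] bond c/2=19/800: DF=(7523293/8000000 − 19/800·(0.966800+0.935900+0.895400+0.883300+0.860900+0.828400))/(1+19/800) = 397/500 ≈ 0.794000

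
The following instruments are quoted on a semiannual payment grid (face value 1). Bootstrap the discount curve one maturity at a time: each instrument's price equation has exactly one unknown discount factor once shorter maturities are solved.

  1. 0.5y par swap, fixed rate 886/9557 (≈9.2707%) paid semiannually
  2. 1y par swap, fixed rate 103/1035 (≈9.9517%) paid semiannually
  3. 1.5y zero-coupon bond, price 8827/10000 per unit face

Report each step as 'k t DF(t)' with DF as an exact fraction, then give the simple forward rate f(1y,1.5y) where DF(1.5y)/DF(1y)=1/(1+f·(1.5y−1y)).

1 1/2 9557/10000
2 1 9073/10000
3 3/2 8827/10000
f(1y,1.5y) = ((9073/10000)/(8827/10000) − 1)/(1/2) = 492/8827 ≈ 5.5738%

step 1 [0.5y] swap r/2=443/9557: DF=(1 − 443/9557·(0))/(1+443/9557) = 9557/10000 ≈ 0.955700
step 2 [1y] swap r/2=103/2070: DF=(1 − 103/2070·(0.955700))/(1+103/2070) = 9073/10000 ≈ 0.907300
step 3 [1.5y] zero: DF = P = 8827/10000 ≈ 0.882700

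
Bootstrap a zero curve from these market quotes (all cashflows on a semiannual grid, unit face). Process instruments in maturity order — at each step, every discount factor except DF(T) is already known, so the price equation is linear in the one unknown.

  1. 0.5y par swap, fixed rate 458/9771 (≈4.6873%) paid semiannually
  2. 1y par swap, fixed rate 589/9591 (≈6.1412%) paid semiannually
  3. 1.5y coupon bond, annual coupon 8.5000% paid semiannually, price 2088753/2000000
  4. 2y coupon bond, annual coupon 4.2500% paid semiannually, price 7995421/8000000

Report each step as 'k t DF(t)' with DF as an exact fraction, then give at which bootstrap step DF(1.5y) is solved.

1 1/2 9771/10000
2 1 9411/10000
3 3/2 2309/2500
4 2 1839/2000
DF(1.5y) is solved at step 3

step 1 [0.5y] swap r/2=229/9771: DF=(1 − 229/9771·(0))/(1+229/9771) = 9771/10000 ≈ 0.977100
step 2 [1y] swap r/2=589/19182: DF=(1 − 589/19182·(0.977100))/(1+589/19182) = 9411/10000 ≈ 0.941100
step 3 [1.5y] bond c/2=17/400: DF=(2088753/2000000 − 17/400·(0.977100+0.941100))/(1+17/400) = 2309/2500 ≈ 0.923600
step 4 [2y] bond c/2=17/800: DF=(7995421/8000000 − 17/800·(0.977100+0.941100+0.923600))/(1+17/800) = 1839/2000 ≈ 0.919500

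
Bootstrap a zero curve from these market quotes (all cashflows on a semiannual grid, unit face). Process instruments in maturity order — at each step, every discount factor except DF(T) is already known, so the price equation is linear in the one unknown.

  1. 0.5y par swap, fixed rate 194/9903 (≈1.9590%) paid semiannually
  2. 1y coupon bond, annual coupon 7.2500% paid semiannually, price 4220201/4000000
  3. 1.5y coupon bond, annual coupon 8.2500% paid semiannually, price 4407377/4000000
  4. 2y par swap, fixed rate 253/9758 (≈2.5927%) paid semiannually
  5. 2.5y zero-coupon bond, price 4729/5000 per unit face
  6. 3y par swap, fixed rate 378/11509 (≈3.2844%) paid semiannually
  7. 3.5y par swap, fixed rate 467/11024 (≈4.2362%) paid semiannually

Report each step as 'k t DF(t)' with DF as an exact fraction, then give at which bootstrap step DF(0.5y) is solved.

1 1/2 9903/10000
2 1 1967/2000
3 3/2 49/50
4 2 4747/5000
5 5/2 4729/5000
6 3 1811/2000
7 7/2 8599/10000
DF(0.5y) is solved at step 1

step 1 [0.5y] swap r/2=97/9903: DF=(1 − 97/9903·(0))/(1+97/9903) = 9903/10000 ≈ 0.990300
step 2 [1y] bond c/2=29/800: DF=(4220201/4000000 − 29/800·(0.990300))/(1+29/800) = 1967/2000 ≈ 0.983500
step 3 [1.5y] bond c/2=33/800: DF=(4407377/4000000 − 33/800·(0.990300+0.983500))/(1+33/800) = 49/50 ≈ 0.980000
step 4 [2y] swap r/2=253/19516: DF=(1 − 253/19516·(0.990300+0.983500+0.980000))/(1+253/19516) = 4747/5000 ≈ 0.949400
step 5 [2.5y] zero: DF = P = 4729/5000 ≈ 0.945800
step 6 [3y] swap r/2=189/11509: DF=(1 − 189/11509·(0.990300+0.983500+0.980000+0.949400+0.945800))/(1+189/11509) = 1811/2000 ≈ 0.905500
step 7 [3.5y] swap r/2=467/22048: DF=(1 − 467/22048·(0.990300+0.983500+0.980000+0.949400+0.945800+0.905500))/(1+467/22048) = 8599/10000 ≈ 0.859900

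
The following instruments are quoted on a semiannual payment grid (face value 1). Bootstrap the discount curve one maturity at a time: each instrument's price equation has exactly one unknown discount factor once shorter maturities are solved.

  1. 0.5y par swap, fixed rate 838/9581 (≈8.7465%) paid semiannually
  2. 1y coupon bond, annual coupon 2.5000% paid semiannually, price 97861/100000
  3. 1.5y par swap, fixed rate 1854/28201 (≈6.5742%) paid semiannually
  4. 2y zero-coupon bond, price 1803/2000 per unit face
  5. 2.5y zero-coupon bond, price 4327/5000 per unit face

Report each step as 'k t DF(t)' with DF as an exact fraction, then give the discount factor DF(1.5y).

1 1/2 9581/10000
2 1 9547/10000
3 3/2 9073/10000
4 2 1803/2000
5 5/2 4327/5000
DF(1.5y) = 9073/10000 ≈ 0.907300

step 1 [0.5y] swap r/2=419/9581: DF=(1 − 419/9581·(0))/(1+419/9581) = 9581/10000 ≈ 0.958100
step 2 [1y] bond c/2=1/80: DF=(97861/100000 − 1/80·(0.958100))/(1+1/80) = 9547/10000 ≈ 0.954700
step 3 [1.5y] swap r/2=927/28201: DF=(1 − 927/28201·(0.958100+0.954700))/(1+927/28201) = 9073/10000 ≈ 0.907300
step 4 [2y] zero: DF = P = 1803/2000 ≈ 0.901500
step 5 [2.5y] zero: DF = P = 4327/5000 ≈ 0.865400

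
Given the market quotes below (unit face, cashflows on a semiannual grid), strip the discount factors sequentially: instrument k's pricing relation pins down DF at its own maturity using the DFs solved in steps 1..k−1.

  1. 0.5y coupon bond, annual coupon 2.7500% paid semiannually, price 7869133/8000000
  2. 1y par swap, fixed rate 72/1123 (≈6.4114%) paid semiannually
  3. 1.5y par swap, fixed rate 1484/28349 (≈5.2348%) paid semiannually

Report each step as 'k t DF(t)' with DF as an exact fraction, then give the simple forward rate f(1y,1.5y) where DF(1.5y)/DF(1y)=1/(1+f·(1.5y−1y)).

step 1 [0.5y] bond c/2=11/800: DF=(7869133/8000000 − 11/800·(0))/(1+11/800) = 9703/10000 ≈ 0.970300
step 2 [1y] swap r/2=36/1123: DF=(1 − 36/1123·(0.970300))/(1+36/1123) = 2347/2500 ≈ 0.938800
step 3 [1.5y] swap r/2=742/28349: DF=(1 − 742/28349·(0.970300+0.938800))/(1+742/28349) = 4629/5000 ≈ 0.925800

1 1/2 9703/10000
2 1 2347/2500
3 3/2 4629/5000
f(1y,1.5y) = ((2347/2500)/(4629/5000) − 1)/(1/2) = 130/4629 ≈ 2.8084%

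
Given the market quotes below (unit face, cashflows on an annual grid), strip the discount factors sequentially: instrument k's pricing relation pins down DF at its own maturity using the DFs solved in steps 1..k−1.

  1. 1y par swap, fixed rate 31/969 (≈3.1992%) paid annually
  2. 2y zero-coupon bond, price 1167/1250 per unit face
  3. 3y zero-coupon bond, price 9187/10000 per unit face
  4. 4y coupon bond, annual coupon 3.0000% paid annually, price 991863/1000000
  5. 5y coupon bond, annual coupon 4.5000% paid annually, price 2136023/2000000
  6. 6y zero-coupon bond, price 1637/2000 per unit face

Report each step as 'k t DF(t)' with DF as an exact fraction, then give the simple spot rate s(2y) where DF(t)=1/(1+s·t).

1 1 969/1000
2 2 1167/1250
3 3 9187/10000
4 4 1101/1250
5 5 4313/5000
6 6 1637/2000
s(2y) = (1/(1167/1250) − 1)/(2) = 83/2334 ≈ 3.5561%

step 1 [1y] swap r/1=31/969: DF=(1 − 31/969·(0))/(1+31/969) = 969/1000 ≈ 0.969000
step 2 [2y] zero: DF = P = 1167/1250 ≈ 0.933600
step 3 [3y] zero: DF = P = 9187/10000 ≈ 0.918700
step 4 [4y] bond c/1=3/100: DF=(991863/1000000 − 3/100·(0.969000+0.933600+0.918700))/(1+3/100) = 1101/1250 ≈ 0.880800
step 5 [5y] bond c/1=9/200: DF=(2136023/2000000 − 9/200·(0.969000+0.933600+0.918700+0.880800))/(1+9/200) = 4313/5000 ≈ 0.862600
step 6 [6y] zero: DF = P = 1637/2000 ≈ 0.818500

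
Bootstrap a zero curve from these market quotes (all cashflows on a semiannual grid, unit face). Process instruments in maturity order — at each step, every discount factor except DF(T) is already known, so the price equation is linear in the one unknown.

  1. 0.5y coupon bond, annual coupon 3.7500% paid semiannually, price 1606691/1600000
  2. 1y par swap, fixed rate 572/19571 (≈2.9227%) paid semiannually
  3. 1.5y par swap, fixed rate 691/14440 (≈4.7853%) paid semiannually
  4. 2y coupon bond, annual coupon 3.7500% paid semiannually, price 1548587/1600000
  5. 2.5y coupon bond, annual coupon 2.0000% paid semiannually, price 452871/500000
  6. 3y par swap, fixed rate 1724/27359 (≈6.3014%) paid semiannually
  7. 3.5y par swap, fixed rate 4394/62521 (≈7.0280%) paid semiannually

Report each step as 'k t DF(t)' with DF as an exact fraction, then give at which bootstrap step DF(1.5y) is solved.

1 1/2 9857/10000
2 1 4857/5000
3 3/2 9309/10000
4 2 8969/10000
5 5/2 8593/10000
6 3 2069/2500
7 7/2 7803/10000
DF(1.5y) is solved at step 3

step 1 [0.5y] bond c/2=3/160: DF=(1606691/1600000 − 3/160·(0))/(1+3/160) = 9857/10000 ≈ 0.985700
step 2 [1y] swap r/2=286/19571: DF=(1 − 286/19571·(0.985700))/(1+286/19571) = 4857/5000 ≈ 0.971400
step 3 [1.5y] swap r/2=691/28880: DF=(1 − 691/28880·(0.985700+0.971400))/(1+691/28880) = 9309/10000 ≈ 0.930900
step 4 [2y] bond c/2=3/160: DF=(1548587/1600000 − 3/160·(0.985700+0.971400+0.930900))/(1+3/160) = 8969/10000 ≈ 0.896900
step 5 [2.5y] bond c/2=1/100: DF=(452871/500000 − 1/100·(0.985700+0.971400+0.930900+0.896900))/(1+1/100) = 8593/10000 ≈ 0.859300
step 6 [3y] swap r/2=862/27359: DF=(1 − 862/27359·(0.985700+0.971400+0.930900+0.896900+0.859300))/(1+862/27359) = 2069/2500 ≈ 0.827600
step 7 [3.5y] swap r/2=2197/62521: DF=(1 − 2197/62521·(0.985700+0.971400+0.930900+0.896900+0.859300+0.827600))/(1+2197/62521) = 7803/10000 ≈ 0.780300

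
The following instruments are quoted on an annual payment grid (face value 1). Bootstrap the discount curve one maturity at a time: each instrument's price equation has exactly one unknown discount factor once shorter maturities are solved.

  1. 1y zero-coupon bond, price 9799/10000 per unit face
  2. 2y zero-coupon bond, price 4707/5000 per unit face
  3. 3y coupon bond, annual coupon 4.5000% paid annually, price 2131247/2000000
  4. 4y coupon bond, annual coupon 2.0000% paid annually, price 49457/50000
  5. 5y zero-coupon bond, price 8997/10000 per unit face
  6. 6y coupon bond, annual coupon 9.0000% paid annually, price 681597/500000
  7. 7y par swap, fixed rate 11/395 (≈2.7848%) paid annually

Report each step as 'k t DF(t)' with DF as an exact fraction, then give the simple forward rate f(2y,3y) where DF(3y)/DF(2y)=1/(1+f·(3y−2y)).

step 1 [1y] zero: DF = P = 9799/10000 ≈ 0.979900
step 2 [2y] zero: DF = P = 4707/5000 ≈ 0.941400
step 3 [3y] bond c/1=9/200: DF=(2131247/2000000 − 9/200·(0.979900+0.941400))/(1+9/200) = 937/1000 ≈ 0.937000
step 4 [4y] bond c/1=1/50: DF=(49457/50000 − 1/50·(0.979900+0.941400+0.937000))/(1+1/50) = 9137/10000 ≈ 0.913700
step 5 [5y] zero: DF = P = 8997/10000 ≈ 0.899700
step 6 [6y] bond c/1=9/100: DF=(681597/500000 − 9/100·(0.979900+0.941400+0.937000+0.913700+0.899700))/(1+9/100) = 8649/10000 ≈ 0.864900
step 7 [7y] swap r/1=11/395: DF=(1 − 11/395·(0.979900+0.941400+0.937000+0.913700+0.899700+0.864900))/(1+11/395) = 8229/10000 ≈ 0.822900

1 1 9799/10000
2 2 4707/5000
3 3 937/1000
4 4 9137/10000
5 5 8997/10000
6 6 8649/10000
7 7 8229/10000
f(2y,3y) = ((4707/5000)/(937/1000) − 1)/(1) = 22/4685 ≈ 0.4696%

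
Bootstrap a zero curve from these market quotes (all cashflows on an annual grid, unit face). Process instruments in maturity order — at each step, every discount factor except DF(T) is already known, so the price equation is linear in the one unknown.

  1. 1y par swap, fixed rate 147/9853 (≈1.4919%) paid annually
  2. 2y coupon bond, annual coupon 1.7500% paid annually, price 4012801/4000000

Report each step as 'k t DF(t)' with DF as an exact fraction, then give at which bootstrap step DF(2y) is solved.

1 1 9853/10000
2 2 969/1000
DF(2y) is solved at step 2

step 1 [1y] swap r/1=147/9853: DF=(1 − 147/9853·(0))/(1+147/9853) = 9853/10000 ≈ 0.985300
step 2 [2y] bond c/1=7/400: DF=(4012801/4000000 − 7/400·(0.985300))/(1+7/400) = 969/1000 ≈ 0.969000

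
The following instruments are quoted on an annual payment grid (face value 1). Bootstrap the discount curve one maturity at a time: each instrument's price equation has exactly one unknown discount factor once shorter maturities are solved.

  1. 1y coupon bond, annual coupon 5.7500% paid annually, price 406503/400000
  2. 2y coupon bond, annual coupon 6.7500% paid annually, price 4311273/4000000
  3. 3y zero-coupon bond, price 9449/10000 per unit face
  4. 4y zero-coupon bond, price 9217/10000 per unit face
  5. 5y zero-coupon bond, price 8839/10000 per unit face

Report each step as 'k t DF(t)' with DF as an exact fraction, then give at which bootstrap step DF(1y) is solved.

step 1 [1y] bond c/1=23/400: DF=(406503/400000 − 23/400·(0))/(1+23/400) = 961/1000 ≈ 0.961000
step 2 [2y] bond c/1=27/400: DF=(4311273/4000000 − 27/400·(0.961000))/(1+27/400) = 9489/10000 ≈ 0.948900
step 3 [3y] zero: DF = P = 9449/10000 ≈ 0.944900
step 4 [4y] zero: DF = P = 9217/10000 ≈ 0.921700
step 5 [5y] zero: DF = P = 8839/10000 ≈ 0.883900

1 1 961/1000
2 2 9489/10000
3 3 9449/10000
4 4 9217/10000
5 5 8839/10000
DF(1y) is solved at step 1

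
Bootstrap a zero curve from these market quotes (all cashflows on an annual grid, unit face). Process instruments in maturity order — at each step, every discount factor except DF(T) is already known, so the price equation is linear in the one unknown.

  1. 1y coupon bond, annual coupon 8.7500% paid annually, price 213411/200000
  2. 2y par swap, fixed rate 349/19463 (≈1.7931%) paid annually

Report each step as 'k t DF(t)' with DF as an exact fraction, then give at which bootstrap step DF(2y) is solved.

step 1 [1y] bond c/1=7/80: DF=(213411/200000 − 7/80·(0))/(1+7/80) = 2453/2500 ≈ 0.981200
step 2 [2y] swap r/1=349/19463: DF=(1 − 349/19463·(0.981200))/(1+349/19463) = 9651/10000 ≈ 0.965100

1 1 2453/2500
2 2 9651/10000
DF(2y) is solved at step 2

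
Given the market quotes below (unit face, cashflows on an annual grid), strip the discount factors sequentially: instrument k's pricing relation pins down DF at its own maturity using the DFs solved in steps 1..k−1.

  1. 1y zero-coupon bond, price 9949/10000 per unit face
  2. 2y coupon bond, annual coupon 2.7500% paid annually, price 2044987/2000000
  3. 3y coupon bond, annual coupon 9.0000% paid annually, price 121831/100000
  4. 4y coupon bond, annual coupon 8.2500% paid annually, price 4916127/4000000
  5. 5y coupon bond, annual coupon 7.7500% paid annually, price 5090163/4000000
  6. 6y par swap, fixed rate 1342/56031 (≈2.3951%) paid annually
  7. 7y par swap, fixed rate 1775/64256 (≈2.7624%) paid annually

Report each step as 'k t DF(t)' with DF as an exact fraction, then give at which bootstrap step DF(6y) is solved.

1 1 9949/10000
2 2 1937/2000
3 3 2389/2500
4 4 9129/10000
5 5 4527/5000
6 6 4329/5000
7 7 329/400
DF(6y) is solved at step 6

step 1 [1y] zero: DF = P = 9949/10000 ≈ 0.994900
step 2 [2y] bond c/1=11/400: DF=(2044987/2000000 − 11/400·(0.994900))/(1+11/400) = 1937/2000 ≈ 0.968500
step 3 [3y] bond c/1=9/100: DF=(121831/100000 − 9/100·(0.994900+0.968500))/(1+9/100) = 2389/2500 ≈ 0.955600
step 4 [4y] bond c/1=33/400: DF=(4916127/4000000 − 33/400·(0.994900+0.968500+0.955600))/(1+33/400) = 9129/10000 ≈ 0.912900
step 5 [5y] bond c/1=31/400: DF=(5090163/4000000 − 31/400·(0.994900+0.968500+0.955600+0.912900))/(1+31/400) = 4527/5000 ≈ 0.905400
step 6 [6y] swap r/1=1342/56031: DF=(1 − 1342/56031·(0.994900+0.968500+0.955600+0.912900+0.905400))/(1+1342/56031) = 4329/5000 ≈ 0.865800
step 7 [7y] swap r/1=1775/64256: DF=(1 − 1775/64256·(0.994900+0.968500+0.955600+0.912900+0.905400+0.865800))/(1+1775/64256) = 329/400 ≈ 0.822500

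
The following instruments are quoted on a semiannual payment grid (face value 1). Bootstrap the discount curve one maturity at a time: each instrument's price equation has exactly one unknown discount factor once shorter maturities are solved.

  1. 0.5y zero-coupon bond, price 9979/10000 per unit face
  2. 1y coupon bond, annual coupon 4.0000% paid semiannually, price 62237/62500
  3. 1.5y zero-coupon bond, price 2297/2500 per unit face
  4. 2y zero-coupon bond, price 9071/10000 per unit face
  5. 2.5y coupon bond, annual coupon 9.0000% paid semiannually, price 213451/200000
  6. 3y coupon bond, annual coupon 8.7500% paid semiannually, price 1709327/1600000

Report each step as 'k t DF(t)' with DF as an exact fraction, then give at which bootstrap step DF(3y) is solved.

1 1/2 9979/10000
2 1 9567/10000
3 3/2 2297/2500
4 2 9071/10000
5 5/2 1717/2000
6 3 8291/10000
DF(3y) is solved at step 6

step 1 [0.5y] zero: DF = P = 9979/10000 ≈ 0.997900
step 2 [1y] bond c/2=1/50: DF=(62237/62500 − 1/50·(0.997900))/(1+1/50) = 9567/10000 ≈ 0.956700
step 3 [1.5y] zero: DF = P = 2297/2500 ≈ 0.918800
step 4 [2y] zero: DF = P = 9071/10000 ≈ 0.907100
step 5 [2.5y] bond c/2=9/200: DF=(213451/200000 − 9/200·(0.997900+0.956700+0.918800+0.907100))/(1+9/200) = 1717/2000 ≈ 0.858500
step 6 [3y] bond c/2=7/160: DF=(1709327/1600000 − 7/160·(0.997900+0.956700+0.918800+0.907100+0.858500))/(1+7/160) = 8291/10000 ≈ 0.829100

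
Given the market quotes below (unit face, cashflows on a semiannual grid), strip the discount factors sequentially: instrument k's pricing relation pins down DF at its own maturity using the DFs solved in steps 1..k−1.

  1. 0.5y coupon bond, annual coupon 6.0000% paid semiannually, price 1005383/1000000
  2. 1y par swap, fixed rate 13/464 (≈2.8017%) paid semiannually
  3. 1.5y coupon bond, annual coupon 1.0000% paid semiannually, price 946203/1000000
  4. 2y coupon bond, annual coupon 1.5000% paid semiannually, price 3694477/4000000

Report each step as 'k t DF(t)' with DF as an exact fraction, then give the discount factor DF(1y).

1 1/2 9761/10000
2 1 9727/10000
3 3/2 4659/5000
4 2 8953/10000
DF(1y) = 9727/10000 ≈ 0.972700

step 1 [0.5y] bond c/2=3/100: DF=(1005383/1000000 − 3/100·(0))/(1+3/100) = 9761/10000 ≈ 0.976100
step 2 [1y] swap r/2=13/928: DF=(1 − 13/928·(0.976100))/(1+13/928) = 9727/10000 ≈ 0.972700
step 3 [1.5y] bond c/2=1/200: DF=(946203/1000000 − 1/200·(0.976100+0.972700))/(1+1/200) = 4659/5000 ≈ 0.931800
step 4 [2y] bond c/2=3/400: DF=(3694477/4000000 − 3/400·(0.976100+0.972700+0.931800))/(1+3/400) = 8953/10000 ≈ 0.895300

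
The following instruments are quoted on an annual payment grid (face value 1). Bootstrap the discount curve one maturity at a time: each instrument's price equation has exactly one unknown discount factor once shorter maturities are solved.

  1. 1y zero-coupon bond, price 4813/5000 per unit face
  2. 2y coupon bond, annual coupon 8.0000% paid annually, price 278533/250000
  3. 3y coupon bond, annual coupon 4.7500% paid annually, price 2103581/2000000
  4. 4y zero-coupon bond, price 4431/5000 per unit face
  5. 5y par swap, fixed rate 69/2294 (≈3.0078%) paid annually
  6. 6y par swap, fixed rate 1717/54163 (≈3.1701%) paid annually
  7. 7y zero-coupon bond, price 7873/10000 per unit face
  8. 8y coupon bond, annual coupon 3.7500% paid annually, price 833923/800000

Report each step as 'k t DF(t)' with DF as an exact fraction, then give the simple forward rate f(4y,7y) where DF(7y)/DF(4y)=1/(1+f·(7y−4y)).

step 1 [1y] zero: DF = P = 4813/5000 ≈ 0.962600
step 2 [2y] bond c/1=2/25: DF=(278533/250000 − 2/25·(0.962600))/(1+2/25) = 9603/10000 ≈ 0.960300
step 3 [3y] bond c/1=19/400: DF=(2103581/2000000 − 19/400·(0.962600+0.960300))/(1+19/400) = 9169/10000 ≈ 0.916900
step 4 [4y] zero: DF = P = 4431/5000 ≈ 0.886200
step 5 [5y] swap r/1=69/2294: DF=(1 − 69/2294·(0.962600+0.960300+0.916900+0.886200))/(1+69/2294) = 431/500 ≈ 0.862000
step 6 [6y] swap r/1=1717/54163: DF=(1 − 1717/54163·(0.962600+0.960300+0.916900+0.886200+0.862000))/(1+1717/54163) = 8283/10000 ≈ 0.828300
step 7 [7y] zero: DF = P = 7873/10000 ≈ 0.787300
step 8 [8y] bond c/1=3/80: DF=(833923/800000 − 3/80·(0.962600+0.960300+0.916900+0.886200+0.862000+0.828300+0.787300))/(1+3/80) = 1561/2000 ≈ 0.780500

1 1 4813/5000
2 2 9603/10000
3 3 9169/10000
4 4 4431/5000
5 5 431/500
6 6 8283/10000
7 7 7873/10000
8 8 1561/2000
f(4y,7y) = ((4431/5000)/(7873/10000) − 1)/(3) = 989/23619 ≈ 4.1873%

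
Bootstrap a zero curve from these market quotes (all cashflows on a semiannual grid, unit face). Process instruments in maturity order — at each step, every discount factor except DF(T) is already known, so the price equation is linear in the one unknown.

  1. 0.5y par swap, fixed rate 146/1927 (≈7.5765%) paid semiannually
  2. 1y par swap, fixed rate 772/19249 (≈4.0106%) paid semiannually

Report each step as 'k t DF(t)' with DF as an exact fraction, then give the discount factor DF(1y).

step 1 [0.5y] swap r/2=73/1927: DF=(1 − 73/1927·(0))/(1+73/1927) = 1927/2000 ≈ 0.963500
step 2 [1y] swap r/2=386/19249: DF=(1 − 386/19249·(0.963500))/(1+386/19249) = 4807/5000 ≈ 0.961400

1 1/2 1927/2000
2 1 4807/5000
DF(1y) = 4807/5000 ≈ 0.961400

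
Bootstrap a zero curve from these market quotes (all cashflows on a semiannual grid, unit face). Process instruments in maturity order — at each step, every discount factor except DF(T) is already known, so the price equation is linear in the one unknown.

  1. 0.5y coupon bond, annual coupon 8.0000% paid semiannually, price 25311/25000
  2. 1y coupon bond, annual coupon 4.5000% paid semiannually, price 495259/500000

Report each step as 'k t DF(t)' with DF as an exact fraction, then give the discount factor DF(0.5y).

step 1 [0.5y] bond c/2=1/25: DF=(25311/25000 − 1/25·(0))/(1+1/25) = 1947/2000 ≈ 0.973500
step 2 [1y] bond c/2=9/400: DF=(495259/500000 − 9/400·(0.973500))/(1+9/400) = 9473/10000 ≈ 0.947300

1 1/2 1947/2000
2 1 9473/10000
DF(0.5y) = 1947/2000 ≈ 0.973500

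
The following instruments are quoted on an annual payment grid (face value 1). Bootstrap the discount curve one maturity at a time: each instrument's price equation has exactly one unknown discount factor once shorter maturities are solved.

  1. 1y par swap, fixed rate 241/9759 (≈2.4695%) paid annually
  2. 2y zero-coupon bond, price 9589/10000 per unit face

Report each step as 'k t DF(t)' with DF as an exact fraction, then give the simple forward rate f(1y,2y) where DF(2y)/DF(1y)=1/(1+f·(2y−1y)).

1 1 9759/10000
2 2 9589/10000
f(1y,2y) = ((9759/10000)/(9589/10000) − 1)/(1) = 170/9589 ≈ 1.7729%

step 1 [1y] swap r/1=241/9759: DF=(1 − 241/9759·(0))/(1+241/9759) = 9759/10000 ≈ 0.975900
step 2 [2y] zero: DF = P = 9589/10000 ≈ 0.958900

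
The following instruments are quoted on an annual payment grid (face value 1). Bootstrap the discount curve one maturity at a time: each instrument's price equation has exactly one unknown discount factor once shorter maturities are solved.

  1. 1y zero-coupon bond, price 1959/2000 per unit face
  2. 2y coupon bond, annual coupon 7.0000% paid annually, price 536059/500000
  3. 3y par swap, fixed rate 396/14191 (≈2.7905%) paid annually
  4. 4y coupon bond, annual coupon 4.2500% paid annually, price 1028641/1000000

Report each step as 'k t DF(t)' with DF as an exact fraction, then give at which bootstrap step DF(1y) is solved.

1 1 1959/2000
2 2 9379/10000
3 3 1151/1250
4 4 871/1000
DF(1y) is solved at step 1

step 1 [1y] zero: DF = P = 1959/2000 ≈ 0.979500
step 2 [2y] bond c/1=7/100: DF=(536059/500000 − 7/100·(0.979500))/(1+7/100) = 9379/10000 ≈ 0.937900
step 3 [3y] swap r/1=396/14191: DF=(1 − 396/14191·(0.979500+0.937900))/(1+396/14191) = 1151/1250 ≈ 0.920800
step 4 [4y] bond c/1=17/400: DF=(1028641/1000000 − 17/400·(0.979500+0.937900+0.920800))/(1+17/400) = 871/1000 ≈ 0.871000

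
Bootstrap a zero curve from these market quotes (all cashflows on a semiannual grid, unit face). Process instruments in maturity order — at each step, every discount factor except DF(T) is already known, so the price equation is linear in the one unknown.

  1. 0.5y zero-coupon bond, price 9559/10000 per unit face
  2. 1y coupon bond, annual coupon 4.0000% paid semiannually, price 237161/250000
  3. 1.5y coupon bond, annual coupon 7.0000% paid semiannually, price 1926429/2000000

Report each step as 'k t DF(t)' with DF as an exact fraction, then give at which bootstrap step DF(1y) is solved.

step 1 [0.5y] zero: DF = P = 9559/10000 ≈ 0.955900
step 2 [1y] bond c/2=1/50: DF=(237161/250000 − 1/50·(0.955900))/(1+1/50) = 9113/10000 ≈ 0.911300
step 3 [1.5y] bond c/2=7/200: DF=(1926429/2000000 − 7/200·(0.955900+0.911300))/(1+7/200) = 347/400 ≈ 0.867500

1 1/2 9559/10000
2 1 9113/10000
3 3/2 347/400
DF(1y) is solved at step 2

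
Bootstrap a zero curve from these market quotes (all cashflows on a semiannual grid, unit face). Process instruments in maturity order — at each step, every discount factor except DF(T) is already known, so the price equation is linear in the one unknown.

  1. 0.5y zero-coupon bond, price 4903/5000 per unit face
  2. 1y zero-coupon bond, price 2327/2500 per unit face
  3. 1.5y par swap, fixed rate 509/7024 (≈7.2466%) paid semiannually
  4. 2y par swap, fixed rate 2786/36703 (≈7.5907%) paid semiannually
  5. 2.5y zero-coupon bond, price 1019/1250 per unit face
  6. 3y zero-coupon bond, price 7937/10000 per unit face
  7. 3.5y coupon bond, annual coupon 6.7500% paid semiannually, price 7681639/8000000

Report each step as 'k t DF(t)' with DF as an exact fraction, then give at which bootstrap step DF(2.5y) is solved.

1 1/2 4903/5000
2 1 2327/2500
3 3/2 4491/5000
4 2 8607/10000
5 5/2 1019/1250
6 3 7937/10000
7 7/2 1513/2000
DF(2.5y) is solved at step 5

step 1 [0.5y] zero: DF = P = 4903/5000 ≈ 0.980600
step 2 [1y] zero: DF = P = 2327/2500 ≈ 0.930800
step 3 [1.5y] swap r/2=509/14048: DF=(1 − 509/14048·(0.980600+0.930800))/(1+509/14048) = 4491/5000 ≈ 0.898200
step 4 [2y] swap r/2=1393/36703: DF=(1 − 1393/36703·(0.980600+0.930800+0.898200))/(1+1393/36703) = 8607/10000 ≈ 0.860700
step 5 [2.5y] zero: DF = P = 1019/1250 ≈ 0.815200
step 6 [3y] zero: DF = P = 7937/10000 ≈ 0.793700
step 7 [3.5y] bond c/2=27/800: DF=(7681639/8000000 − 27/800·(0.980600+0.930800+0.898200+0.860700+0.815200+0.793700))/(1+27/800) = 1513/2000 ≈ 0.756500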